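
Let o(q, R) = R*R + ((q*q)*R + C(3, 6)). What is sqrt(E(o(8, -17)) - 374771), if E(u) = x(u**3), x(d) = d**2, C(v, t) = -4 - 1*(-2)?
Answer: sqrt(264116234249230030) ≈ 5.1392e+8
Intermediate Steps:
C(v, t) = -2 (C(v, t) = -4 + 2 = -2)
o(q, R) = -2 + R**2 + R*q**2 (o(q, R) = R*R + ((q*q)*R - 2) = R**2 + (q**2*R - 2) = R**2 + (R*q**2 - 2) = R**2 + (-2 + R*q**2) = -2 + R**2 + R*q**2)
E(u) = u**6 (E(u) = (u**3)**2 = u**6)
sqrt(E(o(8, -17)) - 374771) = sqrt((-2 + (-17)**2 - 17*8**2)**6 - 374771) = sqrt((-2 + 289 - 17*64)**6 - 374771) = sqrt((-2 + 289 - 1088)**6 - 374771) = sqrt((-801)**6 - 374771) = sqrt(264116234249604801 - 374771) = sqrt(264116234249230030)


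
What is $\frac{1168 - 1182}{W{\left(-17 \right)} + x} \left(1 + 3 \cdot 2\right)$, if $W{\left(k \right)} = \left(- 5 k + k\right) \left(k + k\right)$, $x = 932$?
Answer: $\frac{49}{690} \approx 0.071015$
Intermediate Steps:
$W{\left(k \right)} = - 8 k^{2}$ ($W{\left(k \right)} = - 4 k 2 k = - 8 k^{2}$)
$\frac{1168 - 1182}{W{\left(-17 \right)} + x} \left(1 + 3 \cdot 2\right) = \frac{1168 - 1182}{- 8 \left(-17\right)^{2} + 932} \left(1 + 3 \cdot 2\right) = - \frac{14}{\left(-8\right) 289 + 932} \left(1 + 6\right) = - \frac{14}{-2312 + 932} \cdot 7 = - \frac{14}{-1380} \cdot 7 = \left(-14\right) \left(- \frac{1}{1380}\right) 7 = \frac{7}{690} \cdot 7 = \frac{49}{690}$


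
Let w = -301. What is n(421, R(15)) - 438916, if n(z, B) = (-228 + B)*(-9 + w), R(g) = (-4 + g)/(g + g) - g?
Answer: -1091099/3 ≈ -3.6370e+5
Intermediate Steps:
R(g) = -g + (-4 + g)/(2*g) (R(g) = (-4 + g)/((2*g)) - g = (-4 + g)*(1/(2*g)) - g = (-4 + g)/(2*g) - g = -g + (-4 + g)/(2*g))
n(z, B) = 70680 - 310*B (n(z, B) = (-228 + B)*(-9 - 301) = (-228 + B)*(-310) = 70680 - 310*B)
n(421, R(15)) - 438916 = (70680 - 310*(½ - 1*15 - 2/15)) - 438916 = (70680 - 310*(½ - 15 - 2*1/15)) - 438916 = (70680 - 310*(½ - 15 - 2/15)) - 438916 = (70680 - 310*(-439/30)) - 438916 = (70680 + 13609/3) - 438916 = 225649/3 - 438916 = -1091099/3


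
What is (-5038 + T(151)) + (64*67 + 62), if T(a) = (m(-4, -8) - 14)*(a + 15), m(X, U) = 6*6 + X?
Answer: 2300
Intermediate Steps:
m(X, U) = 36 + X
T(a) = 270 + 18*a (T(a) = ((36 - 4) - 14)*(a + 15) = (32 - 14)*(15 + a) = 18*(15 + a) = 270 + 18*a)
(-5038 + T(151)) + (64*67 + 62) = (-5038 + (270 + 18*151)) + (64*67 + 62) = (-5038 + (270 + 2718)) + (4288 + 62) = (-5038 + 2988) + 4350 = -2050 + 4350 = 2300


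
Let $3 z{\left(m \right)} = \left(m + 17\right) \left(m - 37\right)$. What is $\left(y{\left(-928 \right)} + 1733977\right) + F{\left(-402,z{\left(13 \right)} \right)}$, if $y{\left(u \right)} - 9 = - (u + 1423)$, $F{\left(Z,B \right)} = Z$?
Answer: $1733089$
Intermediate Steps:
$z{\left(m \right)} = \frac{\left(-37 + m\right) \left(17 + m\right)}{3}$ ($z{\left(m \right)} = \frac{\left(m + 17\right) \left(m - 37\right)}{3} = \frac{\left(17 + m\right) \left(-37 + m\right)}{3} = \frac{\left(-37 + m\right) \left(17 + m\right)}{3}$)
$y{\left(u \right)} = -1414 - u$ ($y{\left(u \right)} = 9 - \left(u + 1423\right) = 9 - \left(1423 + u\right) = -1414 - u$)
$\left(y{\left(-928 \right)} + 1733977\right) + F{\left(-402,z{\left(13 \right)} \right)} = \left(\left(-1414 - -928\right) + 1733977\right) - 402 = \left(\left(-1414 + 928\right) + 1733977\right) - 402 = \left(-486 + 1733977\right) - 402 = 1733491 - 402 = 1733089$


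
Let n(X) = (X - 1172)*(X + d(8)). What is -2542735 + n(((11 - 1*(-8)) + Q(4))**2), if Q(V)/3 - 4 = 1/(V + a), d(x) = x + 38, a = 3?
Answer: -6562411047/2401 ≈ -2.7332e+6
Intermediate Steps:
d(x) = 38 + x
Q(V) = 12 + 3/(3 + V) (Q(V) = 12 + 3/(V + 3) = 12 + 3/(3 + V))
n(X) = (-1172 + X)*(46 + X) (n(X) = (X - 1172)*(X + (38 + 8)) = (-1172 + X)*(X + 46) = (-1172 + X)*(46 + X))
-2542735 + n(((11 - 1*(-8)) + Q(4))**2) = -2542735 + (-53912 + (((11 - 1*(-8)) + 3*(13 + 4*4)/(3 + 4))**2)**2 - 1126*((11 - 1*(-8)) + 3*(13 + 4*4)/(3 + 4))**2) = -2542735 + (-53912 + (((11 + 8) + 3*(13 + 16)/7)**2)**2 - 1126*((11 + 8) + 3*(13 + 16)/7)**2) = -2542735 + (-53912 + ((19 + 3*(1/7)*29)**2)**2 - 1126*(19 + 3*(1/7)*29)**2) = -2542735 + (-53912 + ((19 + 87/7)**2)**2 - 1126*(19 + 87/7)**2) = -2542735 + (-53912 + ((220/7)**2)**2 - 1126*(220/7)**2) = -2542735 + (-53912 + (48400/49)**2 - 1126*48400/49) = -2542735 + (-53912 + 2342560000/2401 - 54498400/49) = -2542735 - 457304312/2401 = -6562411047/2401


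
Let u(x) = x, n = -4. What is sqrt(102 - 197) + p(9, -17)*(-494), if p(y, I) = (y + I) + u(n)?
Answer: 5928 + I*sqrt(95) ≈ 5928.0 + 9.7468*I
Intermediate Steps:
p(y, I) = -4 + I + y (p(y, I) = (y + I) - 4 = (I + y) - 4 = -4 + I + y)
sqrt(102 - 197) + p(9, -17)*(-494) = sqrt(102 - 197) + (-4 - 17 + 9)*(-494) = sqrt(-95) - 12*(-494) = I*sqrt(95) + 5928 = 5928 + I*sqrt(95)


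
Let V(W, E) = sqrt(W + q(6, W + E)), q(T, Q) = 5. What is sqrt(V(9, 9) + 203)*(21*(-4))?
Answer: -84*sqrt(203 + sqrt(14)) ≈ -1207.8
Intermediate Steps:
V(W, E) = sqrt(5 + W) (V(W, E) = sqrt(W + 5) = sqrt(5 + W))
sqrt(V(9, 9) + 203)*(21*(-4)) = sqrt(sqrt(5 + 9) + 203)*(21*(-4)) = sqrt(sqrt(14) + 203)*(-84) = sqrt(203 + sqrt(14))*(-84) = -84*sqrt(203 + sqrt(14))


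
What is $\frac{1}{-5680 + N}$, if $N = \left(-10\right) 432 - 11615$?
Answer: $- \frac{1}{21615} \approx -4.6264 \cdot 10^{-5}$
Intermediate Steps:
$N = -15935$ ($N = -4320 - 11615 = -15935$)
$\frac{1}{-5680 + N} = \frac{1}{-5680 - 15935} = \frac{1}{-21615} = - \frac{1}{21615}$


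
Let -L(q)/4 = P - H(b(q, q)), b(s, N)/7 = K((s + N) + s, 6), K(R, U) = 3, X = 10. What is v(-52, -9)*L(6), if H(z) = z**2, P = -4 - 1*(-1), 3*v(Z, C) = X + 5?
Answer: 8880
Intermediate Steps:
v(Z, C) = 5 (v(Z, C) = (10 + 5)/3 = (1/3)*15 = 5)
b(s, N) = 21 (b(s, N) = 7*3 = 21)
P = -3 (P = -4 + 1 = -3)
L(q) = 1776 (L(q) = -4*(-3 - 1*21**2) = -4*(-3 - 1*441) = -4*(-3 - 441) = -4*(-444) = 1776)
v(-52, -9)*L(6) = 5*1776 = 8880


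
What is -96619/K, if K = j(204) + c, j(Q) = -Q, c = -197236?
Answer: 96619/197440 ≈ 0.48936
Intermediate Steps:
K = -197440 (K = -1*204 - 197236 = -204 - 197236 = -197440)
-96619/K = -96619/(-197440) = -96619*(-1/197440) = 96619/197440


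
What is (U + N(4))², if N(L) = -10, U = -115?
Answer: 15625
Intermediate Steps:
(U + N(4))² = (-115 - 10)² = (-125)² = 15625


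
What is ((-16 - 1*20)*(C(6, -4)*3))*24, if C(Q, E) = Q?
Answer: -15552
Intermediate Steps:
((-16 - 1*20)*(C(6, -4)*3))*24 = ((-16 - 1*20)*(6*3))*24 = ((-16 - 20)*18)*24 = -36*18*24 = -648*24 = -15552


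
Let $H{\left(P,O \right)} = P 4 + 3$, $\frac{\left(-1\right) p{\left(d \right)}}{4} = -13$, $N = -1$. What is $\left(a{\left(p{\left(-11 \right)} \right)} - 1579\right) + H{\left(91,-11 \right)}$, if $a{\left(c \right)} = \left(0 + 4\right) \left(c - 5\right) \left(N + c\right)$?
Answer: $8376$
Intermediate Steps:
$p{\left(d \right)} = 52$ ($p{\left(d \right)} = \left(-4\right) \left(-13\right) = 52$)
$H{\left(P,O \right)} = 3 + 4 P$ ($H{\left(P,O \right)} = 4 P + 3 = 3 + 4 P$)
$a{\left(c \right)} = 4 \left(-1 + c\right) \left(-5 + c\right)$ ($a{\left(c \right)} = \left(0 + 4\right) \left(c - 5\right) \left(-1 + c\right) = 4 \left(-5 + c\right) \left(-1 + c\right) = 4 \left(-1 + c\right) \left(-5 + c\right)$)
$\left(a{\left(p{\left(-11 \right)} \right)} - 1579\right) + H{\left(91,-11 \right)} = \left(\left(20 - 1248 + 4 \cdot 52^{2}\right) - 1579\right) + \left(3 + 4 \cdot 91\right) = \left(\left(20 - 1248 + 4 \cdot 2704\right) - 1579\right) + \left(3 + 364\right) = \left(\left(20 - 1248 + 10816\right) - 1579\right) + 367 = \left(9588 - 1579\right) + 367 = 8009 + 367 = 8376$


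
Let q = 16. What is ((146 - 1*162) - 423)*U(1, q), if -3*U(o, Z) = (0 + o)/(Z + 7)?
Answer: 439/69 ≈ 6.3623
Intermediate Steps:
U(o, Z) = -o/(3*(7 + Z)) (U(o, Z) = -(0 + o)/(3*(Z + 7)) = -o/(3*(7 + Z)))
((146 - 1*162) - 423)*U(1, q) = ((146 - 1*162) - 423)*(-1*1/(21 + 3*16)) = ((146 - 162) - 423)*(-1*1/(21 + 48)) = (-16 - 423)*(-1*1/69) = -(-439)/69 = -439*(-1/69) = 439/69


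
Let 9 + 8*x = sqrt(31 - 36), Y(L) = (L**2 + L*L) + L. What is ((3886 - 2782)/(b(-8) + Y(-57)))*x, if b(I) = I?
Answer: -1242/6433 + 138*I*sqrt(5)/6433 ≈ -0.19307 + 0.047968*I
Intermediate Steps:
Y(L) = L + 2*L**2 (Y(L) = (L**2 + L**2) + L = 2*L**2 + L = L + 2*L**2)
x = -9/8 + I*sqrt(5)/8 (x = -9/8 + sqrt(31 - 36)/8 = -9/8 + sqrt(-5)/8 = -9/8 + (I*sqrt(5))/8 = -9/8 + I*sqrt(5)/8 ≈ -1.125 + 0.27951*I)
((3886 - 2782)/(b(-8) + Y(-57)))*x = ((3886 - 2782)/(-8 - 57*(1 + 2*(-57))))*(-9/8 + I*sqrt(5)/8) = (1104/(-8 - 57*(1 - 114)))*(-9/8 + I*sqrt(5)/8) = (1104/(-8 - 57*(-113)))*(-9/8 + I*sqrt(5)/8) = (1104/(-8 + 6441))*(-9/8 + I*sqrt(5)/8) = (1104/6433)*(-9/8 + I*sqrt(5)/8) = (1104*(1/6433))*(-9/8 + I*sqrt(5)/8) = 1104*(-9/8 + I*sqrt(5)/8)/6433 = -1242/6433 + 138*I*sqrt(5)/6433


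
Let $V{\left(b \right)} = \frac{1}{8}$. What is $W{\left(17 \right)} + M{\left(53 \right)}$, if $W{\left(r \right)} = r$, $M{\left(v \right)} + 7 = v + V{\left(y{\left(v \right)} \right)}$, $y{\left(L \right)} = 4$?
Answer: $\frac{505}{8} \approx 63.125$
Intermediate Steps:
$V{\left(b \right)} = \frac{1}{8}$
$M{\left(v \right)} = - \frac{55}{8} + v$ ($M{\left(v \right)} = -7 + \left(v + \frac{1}{8}\right) = -7 + \left(\frac{1}{8} + v\right) = - \frac{55}{8} + v$)
$W{\left(17 \right)} + M{\left(53 \right)} = 17 + \left(- \frac{55}{8} + 53\right) = 17 + \frac{369}{8} = \frac{505}{8}$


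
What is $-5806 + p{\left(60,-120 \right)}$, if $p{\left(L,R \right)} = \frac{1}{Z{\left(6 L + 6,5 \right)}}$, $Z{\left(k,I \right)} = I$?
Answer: $- \frac{29029}{5} \approx -5805.8$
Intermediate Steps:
$p{\left(L,R \right)} = \frac{1}{5}$
$-5806 + p{\left(60,-120 \right)} = -5806 + \frac{1}{5} = - \frac{29029}{5}$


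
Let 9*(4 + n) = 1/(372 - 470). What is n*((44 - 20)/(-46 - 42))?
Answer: 3529/3234 ≈ 1.0912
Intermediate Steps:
n = -3529/882 (n = -4 + 1/(9*(372 - 470)) = -4 + (⅑)/(-98) = -4 + (⅑)*(-1/98) = -4 - 1/882 = -3529/882 ≈ -4.0011)
n*((44 - 20)/(-46 - 42)) = -3529*(44 - 20)/(882*(-46 - 42)) = -14116/(147*(-88)) = -14116*(-1)/(147*88) = -3529/882*(-3/11) = 3529/3234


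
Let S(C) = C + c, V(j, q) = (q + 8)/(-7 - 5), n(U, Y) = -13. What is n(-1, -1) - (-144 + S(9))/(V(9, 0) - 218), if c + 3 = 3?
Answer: -8933/656 ≈ -13.617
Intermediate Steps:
c = 0 (c = -3 + 3 = 0)
V(j, q) = -⅔ - q/12 (V(j, q) = (8 + q)/(-12) = (8 + q)*(-1/12) = -⅔ - q/12)
S(C) = C (S(C) = C + 0 = C)
n(-1, -1) - (-144 + S(9))/(V(9, 0) - 218) = -13 - (-144 + 9)/((-⅔ - 1/12*0) - 218) = -13 - (-135)/((-⅔ + 0) - 218) = -13 - (-135)/(-⅔ - 218) = -13 - (-135)/(-656/3) = -13 - (-135)*(-3)/656 = -13 - 1*405/656 = -13 - 405/656 = -8933/656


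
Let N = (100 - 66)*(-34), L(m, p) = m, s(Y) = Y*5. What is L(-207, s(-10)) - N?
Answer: 949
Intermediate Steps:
s(Y) = 5*Y
N = -1156 (N = 34*(-34) = -1156)
L(-207, s(-10)) - N = -207 - 1*(-1156) = -207 + 1156 = 949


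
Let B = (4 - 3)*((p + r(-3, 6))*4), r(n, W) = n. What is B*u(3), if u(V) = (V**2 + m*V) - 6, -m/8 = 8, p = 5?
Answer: -1512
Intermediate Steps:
m = -64 (m = -8*8 = -64)
u(V) = -6 + V**2 - 64*V (u(V) = (V**2 - 64*V) - 6 = -6 + V**2 - 64*V)
B = 8 (B = (4 - 3)*((5 - 3)*4) = 1*(2*4) = 1*8 = 8)
B*u(3) = 8*(-6 + 3**2 - 64*3) = 8*(-6 + 9 - 192) = 8*(-189) = -1512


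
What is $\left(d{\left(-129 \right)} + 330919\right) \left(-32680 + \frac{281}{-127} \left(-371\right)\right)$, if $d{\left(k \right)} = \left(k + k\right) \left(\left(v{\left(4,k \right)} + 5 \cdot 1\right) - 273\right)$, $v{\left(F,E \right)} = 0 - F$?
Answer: $- \frac{1622874089355}{127} \approx -1.2779 \cdot 10^{10}$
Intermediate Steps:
$v{\left(F,E \right)} = - F$
$d{\left(k \right)} = - 544 k$ ($d{\left(k \right)} = \left(k + k\right) \left(\left(\left(-1\right) 4 + 5 \cdot 1\right) - 273\right) = 2 k \left(\left(-4 + 5\right) - 273\right) = 2 k \left(1 - 273\right) = 2 k \left(-272\right) = - 544 k$)
$\left(d{\left(-129 \right)} + 330919\right) \left(-32680 + \frac{281}{-127} \left(-371\right)\right) = \left(\left(-544\right) \left(-129\right) + 330919\right) \left(-32680 + \frac{281}{-127} \left(-371\right)\right) = \left(70176 + 330919\right) \left(-32680 + 281 \left(- \frac{1}{127}\right) \left(-371\right)\right) = 401095 \left(-32680 - - \frac{104251}{127}\right) = 401095 \left(-32680 + \frac{104251}{127}\right) = 401095 \left(- \frac{4046109}{127}\right) = - \frac{1622874089355}{127}$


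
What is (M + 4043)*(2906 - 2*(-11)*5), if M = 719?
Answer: 14362192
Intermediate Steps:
(M + 4043)*(2906 - 2*(-11)*5) = (719 + 4043)*(2906 - 2*(-11)*5) = 4762*(2906 + 22*5) = 4762*(2906 + 110) = 4762*3016 = 14362192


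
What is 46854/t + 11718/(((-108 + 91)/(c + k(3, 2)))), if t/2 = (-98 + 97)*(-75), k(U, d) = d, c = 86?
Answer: -25646847/425 ≈ -60346.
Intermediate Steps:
t = 150 (t = 2*((-98 + 97)*(-75)) = 2*(-1*(-75)) = 2*75 = 150)
46854/t + 11718/(((-108 + 91)/(c + k(3, 2)))) = 46854/150 + 11718/(((-108 + 91)/(86 + 2))) = 46854*(1/150) + 11718/((-17/88)) = 7809/25 + 11718/(((1/88)*(-17))) = 7809/25 + 11718/(-17/88) = 7809/25 + 11718*(-88/17) = 7809/25 - 1031184/17 = -25646847/425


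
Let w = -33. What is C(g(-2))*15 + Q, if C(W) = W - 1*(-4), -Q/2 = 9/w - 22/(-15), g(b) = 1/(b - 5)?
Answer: 64067/1155 ≈ 55.469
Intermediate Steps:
g(b) = 1/(-5 + b)
Q = -394/165 (Q = -2*(9/(-33) - 22/(-15)) = -2*(9*(-1/33) - 22*(-1/15)) = -2*(-3/11 + 22/15) = -2*197/165 = -394/165 ≈ -2.3879)
C(W) = 4 + W (C(W) = W + 4 = 4 + W)
C(g(-2))*15 + Q = (4 + 1/(-5 - 2))*15 - 394/165 = (4 + 1/(-7))*15 - 394/165 = (4 - ⅐)*15 - 394/165 = (27/7)*15 - 394/165 = 405/7 - 394/165 = 64067/1155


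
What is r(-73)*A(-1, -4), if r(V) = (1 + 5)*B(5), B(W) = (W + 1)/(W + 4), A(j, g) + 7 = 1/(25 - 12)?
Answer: -360/13 ≈ -27.692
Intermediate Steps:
A(j, g) = -90/13 (A(j, g) = -7 + 1/(25 - 12) = -7 + 1/13 = -90/13)
B(W) = (1 + W)/(4 + W)
r(V) = 4 (r(V) = (1 + 5)*((1 + 5)/(4 + 5)) = 6*(6/9) = 6*((⅑)*6) = 6*(⅔) = 4)
r(-73)*A(-1, -4) = 4*(-90/13) = -360/13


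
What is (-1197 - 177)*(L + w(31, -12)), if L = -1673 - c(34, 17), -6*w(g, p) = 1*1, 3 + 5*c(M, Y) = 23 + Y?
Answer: 11545493/5 ≈ 2.3091e+6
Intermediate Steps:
c(M, Y) = 4 + Y/5 (c(M, Y) = -3/5 + (23 + Y)/5 = -3/5 + (23/5 + Y/5) = 4 + Y/5)
w(g, p) = -1/6
L = -8402/5 (L = -1673 - (4 + (1/5)*17) = -1673 - (4 + 17/5) = -1673 - 1*37/5 = -1673 - 37/5 = -8402/5 ≈ -1680.4)
(-1197 - 177)*(L + w(31, -12)) = (-1197 - 177)*(-8402/5 - 1/6) = -1374*(-50417/30) = 11545493/5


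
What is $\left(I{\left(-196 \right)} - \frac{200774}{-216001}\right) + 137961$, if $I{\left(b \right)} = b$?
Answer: $\frac{29757578539}{216001} \approx 1.3777 \cdot 10^{5}$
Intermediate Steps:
$\left(I{\left(-196 \right)} - \frac{200774}{-216001}\right) + 137961 = \left(-196 - \frac{200774}{-216001}\right) + 137961 = \left(-196 - - \frac{200774}{216001}\right) + 137961 = \left(-196 + \frac{200774}{216001}\right) + 137961 = - \frac{42135422}{216001} + 137961 = \frac{29757578539}{216001}$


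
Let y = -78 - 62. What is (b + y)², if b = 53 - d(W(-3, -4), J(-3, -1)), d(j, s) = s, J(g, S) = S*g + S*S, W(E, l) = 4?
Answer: 8281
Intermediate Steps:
J(g, S) = S² + S*g (J(g, S) = S*g + S² = S² + S*g)
y = -140
b = 49 (b = 53 - (-1)*(-1 - 3) = 53 - (-1)*(-4) = 53 - 1*4 = 53 - 4 = 49)
(b + y)² = (49 - 140)² = (-91)² = 8281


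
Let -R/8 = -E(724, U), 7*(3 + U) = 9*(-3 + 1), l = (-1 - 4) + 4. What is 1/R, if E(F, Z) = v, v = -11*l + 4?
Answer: 1/120 ≈ 0.0083333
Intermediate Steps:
l = -1 (l = -5 + 4 = -1)
U = -39/7 (U = -3 + (9*(-3 + 1))/7 = -3 + (9*(-2))/7 = -3 + (1/7)*(-18) = -3 - 18/7 = -39/7 ≈ -5.5714)
v = 15 (v = -11*(-1) + 4 = 11 + 4 = 15)
E(F, Z) = 15
R = 120 (R = -(-8)*15 = -8*(-15) = 120)
1/R = 1/120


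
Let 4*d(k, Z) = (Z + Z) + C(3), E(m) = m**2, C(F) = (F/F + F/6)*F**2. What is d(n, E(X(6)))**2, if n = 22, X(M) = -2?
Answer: 1849/64 ≈ 28.891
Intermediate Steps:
C(F) = F**2*(1 + F/6) (C(F) = (1 + F*(1/6))*F**2 = (1 + F/6)*F**2 = F**2*(1 + F/6))
d(k, Z) = 27/8 + Z/2 (d(k, Z) = ((Z + Z) + (1/6)*3**2*(6 + 3))/4 = (2*Z + (1/6)*9*9)/4 = (2*Z + 27/2)/4 = (27/2 + 2*Z)/4 = 27/8 + Z/2)
d(n, E(X(6)))**2 = (27/8 + (1/2)*(-2)**2)**2 = (27/8 + (1/2)*4)**2 = (27/8 + 2)**2 = (43/8)**2 = 1849/64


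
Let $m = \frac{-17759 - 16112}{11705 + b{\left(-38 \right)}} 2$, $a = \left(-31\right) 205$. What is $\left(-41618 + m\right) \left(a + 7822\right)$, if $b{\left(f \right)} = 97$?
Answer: $- \frac{120109005921}{1967} \approx -6.1062 \cdot 10^{7}$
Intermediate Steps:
$a = -6355$
$m = - \frac{33871}{5901}$ ($m = \frac{-17759 - 16112}{11705 + 97} \cdot 2 = - \frac{33871}{11802} \cdot 2 = \left(-33871\right) \frac{1}{11802} \cdot 2 = \left(- \frac{33871}{11802}\right) 2 = - \frac{33871}{5901} \approx -5.7399$)
$\left(-41618 + m\right) \left(a + 7822\right) = \left(-41618 - \frac{33871}{5901}\right) \left(-6355 + 7822\right) = \left(- \frac{245621689}{5901}\right) 1467 = - \frac{120109005921}{1967}$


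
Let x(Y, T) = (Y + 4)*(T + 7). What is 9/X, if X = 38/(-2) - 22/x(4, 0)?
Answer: -84/181 ≈ -0.46409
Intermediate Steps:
x(Y, T) = (4 + Y)*(7 + T)
X = -543/28 (X = 38/(-2) - 22/(28 + 4*0 + 7*4 + 0*4) = 38*(-½) - 22/(28 + 0 + 28 + 0) = -19 - 22/56 = -19 - 22*1/56 = -19 - 11/28 = -543/28 ≈ -19.393)
9/X = 9/(-543/28) = 9*(-28/543) = -84/181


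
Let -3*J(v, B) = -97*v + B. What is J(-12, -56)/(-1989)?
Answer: 1108/5967 ≈ 0.18569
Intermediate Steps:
J(v, B) = -B/3 + 97*v/3 (J(v, B) = -(-97*v + B)/3 = -(B - 97*v)/3 = -B/3 + 97*v/3)
J(-12, -56)/(-1989) = (-⅓*(-56) + (97/3)*(-12))/(-1989) = (56/3 - 388)*(-1/1989) = -1108/3*(-1/1989) = 1108/5967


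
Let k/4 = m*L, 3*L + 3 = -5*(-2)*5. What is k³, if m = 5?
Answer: 830584000/27 ≈ 3.0762e+7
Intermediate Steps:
L = 47/3 (L = -1 + (-5*(-2)*5)/3 = -1 + (10*5)/3 = -1 + (⅓)*50 = -1 + 50/3 = 47/3 ≈ 15.667)
k = 940/3 (k = 4*(5*(47/3)) = 4*(235/3) = 940/3 ≈ 313.33)
k³ = (940/3)³ = 830584000/27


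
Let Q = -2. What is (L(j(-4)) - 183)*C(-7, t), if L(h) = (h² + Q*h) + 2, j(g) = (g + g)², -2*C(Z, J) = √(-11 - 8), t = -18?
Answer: -3787*I*√19/2 ≈ -8253.6*I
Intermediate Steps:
C(Z, J) = -I*√19/2 (C(Z, J) = -√(-11 - 8)/2 = -I*√19/2)
j(g) = 4*g² (j(g) = (2*g)² = 4*g²)
L(h) = 2 + h² - 2*h (L(h) = (h² - 2*h) + 2 = 2 + h² - 2*h)
(L(j(-4)) - 183)*C(-7, t) = ((2 + (4*(-4)²)² - 8*(-4)²) - 183)*(-I*√19/2) = ((2 + (4*16)² - 8*16) - 183)*(-I*√19/2) = ((2 + 64² - 2*64) - 183)*(-I*√19/2) = ((2 + 4096 - 128) - 183)*(-I*√19/2) = (3970 - 183)*(-I*√19/2) = 3787*(-I*√19/2) = -3787*I*√19/2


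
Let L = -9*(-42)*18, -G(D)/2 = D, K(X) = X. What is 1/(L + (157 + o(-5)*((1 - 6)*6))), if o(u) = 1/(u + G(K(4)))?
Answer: 13/90523 ≈ 0.00014361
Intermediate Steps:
G(D) = -2*D
o(u) = 1/(-8 + u) (o(u) = 1/(u - 2*4) = 1/(u - 8) = 1/(-8 + u))
L = 6804 (L = 378*18 = 6804)
1/(L + (157 + o(-5)*((1 - 6)*6))) = 1/(6804 + (157 + ((1 - 6)*6)/(-8 - 5))) = 1/(6804 + (157 + (-5*6)/(-13))) = 1/(6804 + (157 - 1/13*(-30))) = 1/(6804 + (157 + 30/13)) = 1/(6804 + 2071/13) = 1/(90523/13) = 13/90523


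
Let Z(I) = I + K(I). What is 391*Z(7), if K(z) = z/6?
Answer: 19159/6 ≈ 3193.2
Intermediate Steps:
K(z) = z/6 (K(z) = z*(⅙) = z/6)
Z(I) = 7*I/6 (Z(I) = I + I/6 = 7*I/6)
391*Z(7) = 391*((7/6)*7) = 391*(49/6) = 19159/6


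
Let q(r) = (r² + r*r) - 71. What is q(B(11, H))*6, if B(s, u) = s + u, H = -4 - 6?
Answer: -414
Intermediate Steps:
H = -10
q(r) = -71 + 2*r² (q(r) = (r² + r²) - 71 = 2*r² - 71 = -71 + 2*r²)
q(B(11, H))*6 = (-71 + 2*(11 - 10)²)*6 = (-71 + 2*1²)*6 = (-71 + 2*1)*6 = (-71 + 2)*6 = -69*6 = -414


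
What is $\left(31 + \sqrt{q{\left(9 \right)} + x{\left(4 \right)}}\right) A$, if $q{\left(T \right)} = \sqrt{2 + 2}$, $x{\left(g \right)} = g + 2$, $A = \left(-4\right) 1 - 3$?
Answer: $-217 - 14 \sqrt{2} \approx -236.8$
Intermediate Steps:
$A = -7$ ($A = -4 - 3 = -7$)
$x{\left(g \right)} = 2 + g$
$q{\left(T \right)} = 2$ ($q{\left(T \right)} = \sqrt{4} = 2$)
$\left(31 + \sqrt{q{\left(9 \right)} + x{\left(4 \right)}}\right) A = \left(31 + \sqrt{2 + \left(2 + 4\right)}\right) \left(-7\right) = \left(31 + \sqrt{2 + 6}\right) \left(-7\right) = \left(31 + \sqrt{8}\right) \left(-7\right) = \left(31 + 2 \sqrt{2}\right) \left(-7\right) = -217 - 14 \sqrt{2}$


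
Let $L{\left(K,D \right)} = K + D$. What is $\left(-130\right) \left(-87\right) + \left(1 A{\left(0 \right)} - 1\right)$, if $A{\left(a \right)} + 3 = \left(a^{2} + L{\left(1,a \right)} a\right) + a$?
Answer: $11306$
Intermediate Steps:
$L{\left(K,D \right)} = D + K$
$A{\left(a \right)} = -3 + a + a^{2} + a \left(1 + a\right)$ ($A{\left(a \right)} = -3 + \left(\left(a^{2} + \left(a + 1\right) a\right) + a\right) = -3 + \left(\left(a^{2} + \left(1 + a\right) a\right) + a\right) = -3 + \left(\left(a^{2} + a \left(1 + a\right)\right) + a\right) = -3 + \left(a + a^{2} + a \left(1 + a\right)\right) = -3 + a + a^{2} + a \left(1 + a\right)$)
$\left(-130\right) \left(-87\right) + \left(1 A{\left(0 \right)} - 1\right) = \left(-130\right) \left(-87\right) + \left(1 \left(-3 + 2 \cdot 0 + 2 \cdot 0^{2}\right) - 1\right) = 11310 + \left(1 \left(-3 + 0 + 2 \cdot 0\right) - 1\right) = 11310 + \left(1 \left(-3 + 0 + 0\right) - 1\right) = 11310 + \left(1 \left(-3\right) - 1\right) = 11310 - 4 = 11306$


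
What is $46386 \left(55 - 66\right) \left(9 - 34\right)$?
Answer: $12756150$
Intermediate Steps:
$46386 \left(55 - 66\right) \left(9 - 34\right) = 46386 \left(\left(-11\right) \left(-25\right)\right) = 46386 \cdot 275 = 12756150$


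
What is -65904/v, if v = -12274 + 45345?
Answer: -65904/33071 ≈ -1.9928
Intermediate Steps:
v = 33071
-65904/v = -65904/33071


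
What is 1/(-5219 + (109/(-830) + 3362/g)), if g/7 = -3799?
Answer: -22072190/115200448707 ≈ -0.00019160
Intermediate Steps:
g = -26593 (g = 7*(-3799) = -26593)
1/(-5219 + (109/(-830) + 3362/g)) = 1/(-5219 + (109/(-830) + 3362/(-26593))) = 1/(-5219 + (109*(-1/830) + 3362*(-1/26593))) = 1/(-5219 + (-109/830 - 3362/26593)) = 1/(-5219 - 5689097/22072190) = 1/(-115200448707/22072190) = -22072190/115200448707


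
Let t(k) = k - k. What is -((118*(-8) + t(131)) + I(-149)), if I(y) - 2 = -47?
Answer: 989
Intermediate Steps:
I(y) = -45 (I(y) = 2 - 47 = -45)
t(k) = 0
-((118*(-8) + t(131)) + I(-149)) = -((118*(-8) + 0) - 45) = -((-944 + 0) - 45) = -(-944 - 45) = -1*(-989) = 989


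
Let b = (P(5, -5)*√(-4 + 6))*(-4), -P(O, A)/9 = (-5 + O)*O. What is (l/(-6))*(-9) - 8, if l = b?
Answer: -8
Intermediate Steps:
P(O, A) = -9*O*(-5 + O) (P(O, A) = -9*(-5 + O)*O = -9*O*(-5 + O))
b = 0 (b = ((9*5*(5 - 1*5))*√(-4 + 6))*(-4) = ((9*5*(5 - 5))*√2)*(-4) = ((9*5*0)*√2)*(-4) = (0*√2)*(-4) = 0*(-4) = 0)
l = 0
(l/(-6))*(-9) - 8 = (0/(-6))*(-9) - 8 = (0*(-⅙))*(-9) - 8 = 0*(-9) - 8 = 0 - 8 = -8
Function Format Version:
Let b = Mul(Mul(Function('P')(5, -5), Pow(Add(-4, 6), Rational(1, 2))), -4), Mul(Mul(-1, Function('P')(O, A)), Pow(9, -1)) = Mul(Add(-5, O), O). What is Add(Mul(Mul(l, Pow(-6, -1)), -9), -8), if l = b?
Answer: -8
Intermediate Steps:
Function('P')(O, A) = Mul(-9, O, Add(-5, O)) (Function('P')(O, A) = Mul(-9, Mul(Add(-5, O), O)) = Mul(-9, Mul(O, Add(-5, O))) = Mul(-9, O, Add(-5, O)))
b = 0 (b = Mul(Mul(Mul(9, 5, Add(5, Mul(-1, 5))), Pow(Add(-4, 6), Rational(1, 2))), -4) = Mul(Mul(Mul(9, 5, Add(5, -5)), Pow(2, Rational(1, 2))), -4) = Mul(Mul(Mul(9, 5, 0), Pow(2, Rational(1, 2))), -4) = Mul(Mul(0, Pow(2, Rational(1, 2))), -4) = Mul(0, -4) = 0)
l = 0
Add(Mul(Mul(l, Pow(-6, -1)), -9), -8) = Add(Mul(Mul(0, Pow(-6, -1)), -9), -8) = Add(Mul(Mul(0, Rational(-1, 6)), -9), -8) = Add(Mul(0, -9), -8) = Add(0, -8) = -8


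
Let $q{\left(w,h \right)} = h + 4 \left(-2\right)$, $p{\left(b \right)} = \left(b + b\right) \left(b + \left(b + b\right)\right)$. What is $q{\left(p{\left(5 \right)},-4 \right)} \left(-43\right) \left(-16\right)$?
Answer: $-8256$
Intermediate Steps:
$p{\left(b \right)} = 6 b^{2}$ ($p{\left(b \right)} = 2 b \left(b + 2 b\right) = 2 b 3 b = 6 b^{2}$)
$q{\left(w,h \right)} = -8 + h$ ($q{\left(w,h \right)} = h - 8 = -8 + h$)
$q{\left(p{\left(5 \right)},-4 \right)} \left(-43\right) \left(-16\right) = \left(-8 - 4\right) \left(-43\right) \left(-16\right) = \left(-12\right) \left(-43\right) \left(-16\right) = 516 \left(-16\right) = -8256$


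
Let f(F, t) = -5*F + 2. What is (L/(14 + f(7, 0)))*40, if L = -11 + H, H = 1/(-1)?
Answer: 480/19 ≈ 25.263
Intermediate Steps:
f(F, t) = 2 - 5*F
H = -1
L = -12 (L = -11 - 1 = -12)
(L/(14 + f(7, 0)))*40 = -12/(14 + (2 - 5*7))*40 = -12/(14 + (2 - 35))*40 = -12/(14 - 33)*40 = -12/(-19)*40 = -12*(-1/19)*40 = (12/19)*40 = 480/19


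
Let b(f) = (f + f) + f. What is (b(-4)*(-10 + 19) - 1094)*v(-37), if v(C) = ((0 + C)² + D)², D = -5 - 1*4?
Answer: -2223219200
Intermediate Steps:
b(f) = 3*f (b(f) = 2*f + f = 3*f)
D = -9 (D = -5 - 4 = -9)
v(C) = (-9 + C²)² (v(C) = ((0 + C)² - 9)² = (C² - 9)² = (-9 + C²)²)
(b(-4)*(-10 + 19) - 1094)*v(-37) = ((3*(-4))*(-10 + 19) - 1094)*(-9 + (-37)²)² = (-12*9 - 1094)*(-9 + 1369)² = (-108 - 1094)*1360² = -1202*1849600 = -2223219200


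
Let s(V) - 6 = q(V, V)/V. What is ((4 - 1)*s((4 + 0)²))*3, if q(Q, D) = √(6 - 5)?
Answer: 873/16 ≈ 54.563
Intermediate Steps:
q(Q, D) = 1 (q(Q, D) = √1 = 1)
s(V) = 6 + 1/V
((4 - 1)*s((4 + 0)²))*3 = ((4 - 1)*(6 + 1/((4 + 0)²)))*3 = (3*(6 + 1/(4²)))*3 = (3*(6 + 1/16))*3 = (3*(97/16))*3 = (291/16)*3 = 873/16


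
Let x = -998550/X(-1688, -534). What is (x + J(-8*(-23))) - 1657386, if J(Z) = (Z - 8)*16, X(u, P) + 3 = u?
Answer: -2796879320/1691 ≈ -1.6540e+6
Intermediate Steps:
X(u, P) = -3 + u
J(Z) = -128 + 16*Z (J(Z) = (-8 + Z)*16 = -128 + 16*Z)
x = 998550/1691 (x = -998550/(-3 - 1688) = -998550/(-1691) = -998550*(-1/1691) = 998550/1691 ≈ 590.51)
(x + J(-8*(-23))) - 1657386 = (998550/1691 + (-128 + 16*(-8*(-23)))) - 1657386 = (998550/1691 + (-128 + 16*184)) - 1657386 = (998550/1691 + (-128 + 2944)) - 1657386 = (998550/1691 + 2816) - 1657386 = 5760406/1691 - 1657386 = -2796879320/1691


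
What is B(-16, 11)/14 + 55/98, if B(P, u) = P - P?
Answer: 55/98 ≈ 0.56122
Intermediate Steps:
B(P, u) = 0
B(-16, 11)/14 + 55/98 = 0/14 + 55/98 = 0*(1/14) + 55*(1/98) = 0 + 55/98 = 55/98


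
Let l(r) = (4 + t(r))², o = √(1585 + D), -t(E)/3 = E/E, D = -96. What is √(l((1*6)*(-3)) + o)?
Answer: √(1 + √1489) ≈ 6.2919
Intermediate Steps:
t(E) = -3 (t(E) = -3*E/E = -3*1 = -3)
o = √1489 (o = √(1585 - 96) = √1489 ≈ 38.588)
l(r) = 1 (l(r) = (4 - 3)² = 1² = 1)
√(l((1*6)*(-3)) + o) = √(1 + √1489)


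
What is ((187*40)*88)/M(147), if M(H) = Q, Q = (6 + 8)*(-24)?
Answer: -41140/21 ≈ -1959.0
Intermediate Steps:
Q = -336 (Q = 14*(-24) = -336)
M(H) = -336
((187*40)*88)/M(147) = ((187*40)*88)/(-336) = (7480*88)*(-1/336) = 658240*(-1/336) = -41140/21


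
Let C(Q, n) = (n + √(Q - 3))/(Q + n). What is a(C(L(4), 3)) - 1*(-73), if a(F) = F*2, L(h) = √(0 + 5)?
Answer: 73 + 2*(3 + I*√(3 - √5))/(3 + √5) ≈ 74.146 + 0.33385*I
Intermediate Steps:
L(h) = √5
C(Q, n) = (n + √(-3 + Q))/(Q + n)
a(F) = 2*F
a(C(L(4), 3)) - 1*(-73) = 2*((3 + √(-3 + √5))/(√5 + 3)) - 1*(-73) = 2*((3 + √(-3 + √5))/(3 + √5)) + 73 = 2*(3 + √(-3 + √5))/(3 + √5) + 73 = 73 + 2*(3 + √(-3 + √5))/(3 + √5)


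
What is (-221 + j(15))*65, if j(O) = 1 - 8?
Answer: -14820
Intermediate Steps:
j(O) = -7
(-221 + j(15))*65 = (-221 - 7)*65 = -228*65 = -14820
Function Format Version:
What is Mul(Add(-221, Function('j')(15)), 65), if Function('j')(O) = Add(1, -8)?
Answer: -14820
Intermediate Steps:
Function('j')(O) = -7
Mul(Add(-221, Function('j')(15)), 65) = Mul(Add(-221, -7), 65) = Mul(-228, 65) = -14820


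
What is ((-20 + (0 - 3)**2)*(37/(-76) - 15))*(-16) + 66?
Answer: -50534/19 ≈ -2659.7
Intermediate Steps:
((-20 + (0 - 3)**2)*(37/(-76) - 15))*(-16) + 66 = ((-20 + (-3)**2)*(37*(-1/76) - 15))*(-16) + 66 = ((-20 + 9)*(-37/76 - 15))*(-16) + 66 = -11*(-1177/76)*(-16) + 66 = (12947/76)*(-16) + 66 = -51788/19 + 66 = -50534/19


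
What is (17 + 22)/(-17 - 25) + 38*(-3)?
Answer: -1609/14 ≈ -114.93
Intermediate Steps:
(17 + 22)/(-17 - 25) + 38*(-3) = 39/(-42) - 114 = 39*(-1/42) - 114 = -13/14 - 114 = -1609/14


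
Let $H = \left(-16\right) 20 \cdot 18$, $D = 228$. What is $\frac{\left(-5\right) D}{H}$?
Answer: $\frac{19}{96} \approx 0.19792$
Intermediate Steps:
$H = -5760$ ($H = \left(-320\right) 18 = -5760$)
$\frac{\left(-5\right) D}{H} = \frac{\left(-5\right) 228}{-5760} = \left(-1140\right) \left(- \frac{1}{5760}\right) = \frac{19}{96}$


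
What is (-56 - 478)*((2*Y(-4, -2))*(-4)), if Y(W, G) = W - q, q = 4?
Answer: -34176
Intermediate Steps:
Y(W, G) = -4 + W (Y(W, G) = W - 1*4 = W - 4 = -4 + W)
(-56 - 478)*((2*Y(-4, -2))*(-4)) = (-56 - 478)*((2*(-4 - 4))*(-4)) = -534*2*(-8)*(-4) = -(-8544)*(-4) = -534*64 = -34176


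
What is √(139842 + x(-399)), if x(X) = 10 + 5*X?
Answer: √137857 ≈ 371.29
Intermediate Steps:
√(139842 + x(-399)) = √(139842 + (10 + 5*(-399))) = √(139842 + (10 - 1995)) = √(139842 - 1985) = √137857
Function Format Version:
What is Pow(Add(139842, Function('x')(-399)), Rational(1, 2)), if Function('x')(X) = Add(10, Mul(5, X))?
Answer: Pow(137857, Rational(1, 2)) ≈ 371.29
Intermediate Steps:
Pow(Add(139842, Function('x')(-399)), Rational(1, 2)) = Pow(Add(139842, Add(10, Mul(5, -399))), Rational(1, 2)) = Pow(Add(139842, Add(10, -1995)), Rational(1, 2)) = Pow(Add(139842, -1985), Rational(1, 2)) = Pow(137857, Rational(1, 2))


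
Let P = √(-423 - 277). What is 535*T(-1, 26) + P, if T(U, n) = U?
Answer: -535 + 10*I*√7 ≈ -535.0 + 26.458*I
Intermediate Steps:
P = 10*I*√7 (P = √(-700) = 10*I*√7 ≈ 26.458*I)
535*T(-1, 26) + P = 535*(-1) + 10*I*√7 = -535 + 10*I*√7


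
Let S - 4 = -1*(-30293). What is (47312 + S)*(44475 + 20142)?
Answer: 5014860753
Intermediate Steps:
S = 30297 (S = 4 - 1*(-30293) = 4 + 30293 = 30297)
(47312 + S)*(44475 + 20142) = (47312 + 30297)*(44475 + 20142) = 77609*64617 = 5014860753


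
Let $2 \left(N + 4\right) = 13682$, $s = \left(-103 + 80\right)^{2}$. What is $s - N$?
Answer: $-6308$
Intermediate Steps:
$s = 529$ ($s = \left(-23\right)^{2} = 529$)
$N = 6837$ ($N = -4 + \frac{1}{2} \cdot 13682 = -4 + 6841 = 6837$)
$s - N = 529 - 6837 = -6308$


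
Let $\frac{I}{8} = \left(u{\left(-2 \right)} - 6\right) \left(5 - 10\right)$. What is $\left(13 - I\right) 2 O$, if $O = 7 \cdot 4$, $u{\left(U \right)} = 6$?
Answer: $728$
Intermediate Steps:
$O = 28$
$I = 0$ ($I = 8 \left(6 - 6\right) \left(5 - 10\right) = 8 \cdot 0 \left(-5\right) = 8 \cdot 0 = 0$)
$\left(13 - I\right) 2 O = \left(13 - 0\right) 2 \cdot 28 = \left(13 + 0\right) 2 \cdot 28 = 13 \cdot 2 \cdot 28 = 26 \cdot 28 = 728$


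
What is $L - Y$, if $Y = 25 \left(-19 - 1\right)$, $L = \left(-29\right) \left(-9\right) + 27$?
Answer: $788$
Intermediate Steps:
$L = 288$ ($L = 261 + 27 = 288$)
$Y = -500$ ($Y = 25 \left(-20\right) = -500$)
$L - Y = 288 - -500 = 288 + 500 = 788$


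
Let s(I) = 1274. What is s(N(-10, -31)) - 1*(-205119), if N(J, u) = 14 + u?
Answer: 206393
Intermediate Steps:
s(N(-10, -31)) - 1*(-205119) = 1274 - 1*(-205119) = 1274 + 205119 = 206393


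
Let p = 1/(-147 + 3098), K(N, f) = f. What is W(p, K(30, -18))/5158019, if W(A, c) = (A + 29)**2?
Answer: 7323936400/44918097817619 ≈ 0.00016305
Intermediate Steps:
p = 1/2951 ≈ 0.00033887
W(A, c) = (29 + A)**2
W(p, K(30, -18))/5158019 = (29 + 1/2951)**2/5158019 = (85580/2951)**2*(1/5158019) = (7323936400/8708401)*(1/5158019) = 7323936400/44918097817619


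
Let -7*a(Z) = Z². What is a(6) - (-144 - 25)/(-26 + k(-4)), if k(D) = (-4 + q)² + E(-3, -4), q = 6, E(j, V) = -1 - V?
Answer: -1867/133 ≈ -14.038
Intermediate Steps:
a(Z) = -Z²/7
k(D) = 7 (k(D) = (-4 + 6)² + (-1 - 1*(-4)) = 2² + (-1 + 4) = 4 + 3 = 7)
a(6) - (-144 - 25)/(-26 + k(-4)) = -⅐*6² - (-144 - 25)/(-26 + 7) = -⅐*36 - (-169)/(-19) = -36/7 - (-169)*(-1)/19 = -36/7 - 1*169/19 = -36/7 - 169/19 = -1867/133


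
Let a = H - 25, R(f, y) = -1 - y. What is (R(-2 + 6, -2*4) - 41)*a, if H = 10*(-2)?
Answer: 1530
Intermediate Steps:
H = -20
a = -45 (a = -20 - 25 = -45)
(R(-2 + 6, -2*4) - 41)*a = ((-1 - (-2)*4) - 41)*(-45) = ((-1 - 1*(-8)) - 41)*(-45) = ((-1 + 8) - 41)*(-45) = (7 - 41)*(-45) = -34*(-45) = 1530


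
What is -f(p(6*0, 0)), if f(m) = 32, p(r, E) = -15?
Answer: -32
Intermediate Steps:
-f(p(6*0, 0)) = -1*32 = -32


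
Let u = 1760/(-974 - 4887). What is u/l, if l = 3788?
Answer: -440/5550367 ≈ -7.9274e-5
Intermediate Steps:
u = -1760/5861 (u = 1760/(-5861) = 1760*(-1/5861) = -1760/5861 ≈ -0.30029)
u/l = -1760/5861/3788 = -1760/5861*1/3788 = -440/5550367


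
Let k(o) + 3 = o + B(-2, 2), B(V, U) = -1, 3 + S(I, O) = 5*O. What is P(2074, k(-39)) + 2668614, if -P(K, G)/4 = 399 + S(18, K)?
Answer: 2625550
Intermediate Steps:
S(I, O) = -3 + 5*O
k(o) = -4 + o (k(o) = -3 + (o - 1) = -3 + (-1 + o) = -4 + o)
P(K, G) = -1584 - 20*K (P(K, G) = -4*(399 + (-3 + 5*K)) = -4*(396 + 5*K) = -1584 - 20*K)
P(2074, k(-39)) + 2668614 = (-1584 - 20*2074) + 2668614 = (-1584 - 41480) + 2668614 = -43064 + 2668614 = 2625550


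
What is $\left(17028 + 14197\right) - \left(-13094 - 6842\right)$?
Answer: $51161$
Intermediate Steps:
$\left(17028 + 14197\right) - \left(-13094 - 6842\right) = 31225 - -19936 = 31225 + 19936 = 51161$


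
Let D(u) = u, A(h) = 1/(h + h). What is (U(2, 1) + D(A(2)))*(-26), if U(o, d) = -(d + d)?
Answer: 91/2 ≈ 45.500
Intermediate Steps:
A(h) = 1/(2*h)
U(o, d) = -2*d
(U(2, 1) + D(A(2)))*(-26) = (-2*1 + (½)/2)*(-26) = (-2 + (½)*(½))*(-26) = (-2 + ¼)*(-26) = -7/4*(-26) = 91/2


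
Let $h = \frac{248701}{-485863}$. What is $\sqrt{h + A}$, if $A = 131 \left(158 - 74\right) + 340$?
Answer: $\frac{\sqrt{2677776189885573}}{485863} \approx 106.51$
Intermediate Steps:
$h = - \frac{248701}{485863}$ ($h = 248701 \left(- \frac{1}{485863}\right) = - \frac{248701}{485863} \approx -0.51188$)
$A = 11344$ ($A = 131 \cdot 84 + 340 = 11004 + 340 = 11344$)
$\sqrt{h + A} = \sqrt{- \frac{248701}{485863} + 11344} = \sqrt{\frac{5511381171}{485863}} = \frac{\sqrt{2677776189885573}}{485863}$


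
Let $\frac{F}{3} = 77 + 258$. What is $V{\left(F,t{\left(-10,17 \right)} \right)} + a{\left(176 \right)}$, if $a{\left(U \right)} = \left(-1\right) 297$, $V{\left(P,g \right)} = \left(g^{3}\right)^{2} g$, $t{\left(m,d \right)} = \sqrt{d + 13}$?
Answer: $-297 + 27000 \sqrt{30} \approx 1.4759 \cdot 10^{5}$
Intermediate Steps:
$F = 1005$ ($F = 3 \left(77 + 258\right) = 3 \cdot 335 = 1005$)
$t{\left(m,d \right)} = \sqrt{13 + d}$
$V{\left(P,g \right)} = g^{7}$ ($V{\left(P,g \right)} = g^{6} g = g^{7}$)
$a{\left(U \right)} = -297$
$V{\left(F,t{\left(-10,17 \right)} \right)} + a{\left(176 \right)} = \left(\sqrt{13 + 17}\right)^{7} - 297 = \left(\sqrt{30}\right)^{7} - 297 = 27000 \sqrt{30} - 297 = -297 + 27000 \sqrt{30}$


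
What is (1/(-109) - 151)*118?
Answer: -1942280/109 ≈ -17819.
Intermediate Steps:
(1/(-109) - 151)*118 = (-1/109 - 151)*118 = -16460/109*118 = -1942280/109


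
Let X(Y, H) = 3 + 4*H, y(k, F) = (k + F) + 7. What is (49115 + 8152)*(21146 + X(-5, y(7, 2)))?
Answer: 1214804871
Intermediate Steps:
y(k, F) = 7 + F + k (y(k, F) = (F + k) + 7 = 7 + F + k)
(49115 + 8152)*(21146 + X(-5, y(7, 2))) = (49115 + 8152)*(21146 + (3 + 4*(7 + 2 + 7))) = 57267*(21146 + (3 + 4*16)) = 57267*(21146 + (3 + 64)) = 57267*(21146 + 67) = 57267*21213 = 1214804871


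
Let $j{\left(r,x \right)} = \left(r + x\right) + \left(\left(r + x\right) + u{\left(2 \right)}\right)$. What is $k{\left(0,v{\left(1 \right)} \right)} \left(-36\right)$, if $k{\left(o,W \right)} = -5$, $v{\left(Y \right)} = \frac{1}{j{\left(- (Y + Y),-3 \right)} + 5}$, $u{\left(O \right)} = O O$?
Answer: $180$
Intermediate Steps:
$u{\left(O \right)} = O^{2}$
$j{\left(r,x \right)} = 4 + 2 r + 2 x$ ($j{\left(r,x \right)} = \left(r + x\right) + \left(\left(r + x\right) + 2^{2}\right) = \left(r + x\right) + \left(\left(r + x\right) + 4\right) = \left(r + x\right) + \left(4 + r + x\right) = 4 + 2 r + 2 x$)
$v{\left(Y \right)} = \frac{1}{3 - 4 Y}$ ($v{\left(Y \right)} = \frac{1}{\left(4 + 2 \left(- (Y + Y)\right) + 2 \left(-3\right)\right) + 5} = \frac{1}{\left(4 + 2 \left(- 2 Y\right) - 6\right) + 5} = \frac{1}{\left(4 - 4 Y - 6\right) + 5} = \frac{1}{\left(-2 - 4 Y\right) + 5} = \frac{1}{3 - 4 Y}$)
$k{\left(0,v{\left(1 \right)} \right)} \left(-36\right) = \left(-5\right) \left(-36\right) = 180$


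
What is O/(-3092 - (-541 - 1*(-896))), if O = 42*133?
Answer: -1862/1149 ≈ -1.6205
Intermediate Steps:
O = 5586
O/(-3092 - (-541 - 1*(-896))) = 5586/(-3092 - (-541 - 1*(-896))) = 5586/(-3092 - (-541 + 896)) = 5586/(-3092 - 1*355) = 5586/(-3092 - 355) = 5586/(-3447) = 5586*(-1/3447) = -1862/1149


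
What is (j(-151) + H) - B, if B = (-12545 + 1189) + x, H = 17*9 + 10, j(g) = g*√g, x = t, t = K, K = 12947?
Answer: -1428 - 151*I*√151 ≈ -1428.0 - 1855.5*I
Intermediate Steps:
t = 12947
x = 12947
j(g) = g^(3/2)
H = 163 (H = 153 + 10 = 163)
B = 1591 (B = (-12545 + 1189) + 12947 = -11356 + 12947 = 1591)
(j(-151) + H) - B = ((-151)^(3/2) + 163) - 1*1591 = (-151*I*√151 + 163) - 1591 = (163 - 151*I*√151) - 1591 = -1428 - 151*I*√151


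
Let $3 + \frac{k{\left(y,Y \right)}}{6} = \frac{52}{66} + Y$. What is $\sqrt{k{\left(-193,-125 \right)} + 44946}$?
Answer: $\frac{\sqrt{5346110}}{11} \approx 210.2$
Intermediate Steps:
$k{\left(y,Y \right)} = - \frac{146}{11} + 6 Y$ ($k{\left(y,Y \right)} = -18 + 6 \left(\frac{52}{66} + Y\right) = -18 + 6 \left(52 \cdot \frac{1}{66} + Y\right) = -18 + 6 \left(\frac{26}{33} + Y\right) = -18 + \left(\frac{52}{11} + 6 Y\right) = - \frac{146}{11} + 6 Y$)
$\sqrt{k{\left(-193,-125 \right)} + 44946} = \sqrt{\left(- \frac{146}{11} + 6 \left(-125\right)\right) + 44946} = \sqrt{\left(- \frac{146}{11} - 750\right) + 44946} = \sqrt{- \frac{8396}{11} + 44946} = \sqrt{\frac{486010}{11}} = \frac{\sqrt{5346110}}{11}$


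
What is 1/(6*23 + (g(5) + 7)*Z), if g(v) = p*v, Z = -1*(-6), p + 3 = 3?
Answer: 1/180 ≈ 0.0055556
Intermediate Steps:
p = 0 (p = -3 + 3 = 0)
Z = 6
g(v) = 0 (g(v) = 0*v = 0)
1/(6*23 + (g(5) + 7)*Z) = 1/(6*23 + (0 + 7)*6) = 1/(138 + 7*6) = 1/(138 + 42) = 1/180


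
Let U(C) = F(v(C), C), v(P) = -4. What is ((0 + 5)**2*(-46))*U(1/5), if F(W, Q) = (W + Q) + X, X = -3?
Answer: 7820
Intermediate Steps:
F(W, Q) = -3 + Q + W (F(W, Q) = (W + Q) - 3 = (Q + W) - 3 = -3 + Q + W)
U(C) = -7 + C (U(C) = -3 + C - 4 = -7 + C)
((0 + 5)**2*(-46))*U(1/5) = ((0 + 5)**2*(-46))*(-7 + 1/5) = (5**2*(-46))*(-7 + 1/5) = (25*(-46))*(-34/5) = -1150*(-34/5) = 7820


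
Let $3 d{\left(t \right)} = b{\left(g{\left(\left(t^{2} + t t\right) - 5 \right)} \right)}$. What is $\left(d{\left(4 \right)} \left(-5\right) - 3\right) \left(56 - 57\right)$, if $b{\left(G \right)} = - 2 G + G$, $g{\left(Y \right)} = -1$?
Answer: $\frac{14}{3} \approx 4.6667$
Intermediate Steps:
$b{\left(G \right)} = - G$
$d{\left(t \right)} = \frac{1}{3}$ ($d{\left(t \right)} = \frac{\left(-1\right) \left(-1\right)}{3} = \frac{1}{3} \cdot 1 = \frac{1}{3}$)
$\left(d{\left(4 \right)} \left(-5\right) - 3\right) \left(56 - 57\right) = \left(\frac{1}{3} \left(-5\right) - 3\right) \left(56 - 57\right) = \left(- \frac{5}{3} - 3\right) \left(-1\right) = \left(- \frac{14}{3}\right) \left(-1\right) = \frac{14}{3}$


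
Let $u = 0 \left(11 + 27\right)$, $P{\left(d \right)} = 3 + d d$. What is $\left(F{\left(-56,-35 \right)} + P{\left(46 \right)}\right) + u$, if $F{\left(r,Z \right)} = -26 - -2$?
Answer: $2095$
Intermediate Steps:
$P{\left(d \right)} = 3 + d^{2}$
$F{\left(r,Z \right)} = -24$ ($F{\left(r,Z \right)} = -26 + 2 = -24$)
$u = 0$ ($u = 0 \cdot 38 = 0$)
$\left(F{\left(-56,-35 \right)} + P{\left(46 \right)}\right) + u = \left(-24 + \left(3 + 46^{2}\right)\right) + 0 = \left(-24 + \left(3 + 2116\right)\right) + 0 = \left(-24 + 2119\right) + 0 = 2095 + 0 = 2095$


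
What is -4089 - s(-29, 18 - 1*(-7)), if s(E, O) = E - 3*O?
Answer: -3985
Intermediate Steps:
-4089 - s(-29, 18 - 1*(-7)) = -4089 - (-29 - 3*(18 - 1*(-7))) = -4089 - (-29 - 3*(18 + 7)) = -4089 - (-29 - 3*25) = -4089 - (-29 - 75) = -4089 - 1*(-104) = -4089 + 104 = -3985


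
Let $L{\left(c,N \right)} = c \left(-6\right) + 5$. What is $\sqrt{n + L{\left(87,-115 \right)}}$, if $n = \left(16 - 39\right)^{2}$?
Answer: $2 \sqrt{3} \approx 3.4641$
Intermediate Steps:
$L{\left(c,N \right)} = 5 - 6 c$ ($L{\left(c,N \right)} = - 6 c + 5 = 5 - 6 c$)
$n = 529$ ($n = \left(-23\right)^{2} = 529$)
$\sqrt{n + L{\left(87,-115 \right)}} = \sqrt{529 + \left(5 - 522\right)} = \sqrt{529 - 517} = \sqrt{12} = 2 \sqrt{3}$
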